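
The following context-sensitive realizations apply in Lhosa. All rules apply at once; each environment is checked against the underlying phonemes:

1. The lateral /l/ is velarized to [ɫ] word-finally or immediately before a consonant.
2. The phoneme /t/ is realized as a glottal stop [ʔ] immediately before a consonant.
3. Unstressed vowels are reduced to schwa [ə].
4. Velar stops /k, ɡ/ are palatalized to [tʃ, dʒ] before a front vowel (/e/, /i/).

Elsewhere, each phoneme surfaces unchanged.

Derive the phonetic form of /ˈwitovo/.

[ˈwitəvə]

/w/ (word-initial) is unaffected → [w].
/i/ — between /w/ and /t/; rule 3 does not apply here → [i].
/t/ (between /i/ and /o/) fails the environment for rule 2, so it stays [t].
/o/ (between /t/ and /v/) occurs in an unstressed syllable → [ə] by rule 3.
/v/ — not in any rule's target class → [v].
Rule 3 applies to /o/ (word-final: in an unstressed syllable) → [ə].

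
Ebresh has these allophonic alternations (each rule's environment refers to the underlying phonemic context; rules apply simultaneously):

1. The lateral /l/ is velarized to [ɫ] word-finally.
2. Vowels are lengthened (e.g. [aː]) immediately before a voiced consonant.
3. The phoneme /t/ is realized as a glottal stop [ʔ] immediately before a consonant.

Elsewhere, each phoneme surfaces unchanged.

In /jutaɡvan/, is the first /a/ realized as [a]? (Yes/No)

/a/ — between /t/ and /ɡ/, before a voiced consonant — surfaces as [aː] (rule 2).
The actual realization is [aː], not [a].

No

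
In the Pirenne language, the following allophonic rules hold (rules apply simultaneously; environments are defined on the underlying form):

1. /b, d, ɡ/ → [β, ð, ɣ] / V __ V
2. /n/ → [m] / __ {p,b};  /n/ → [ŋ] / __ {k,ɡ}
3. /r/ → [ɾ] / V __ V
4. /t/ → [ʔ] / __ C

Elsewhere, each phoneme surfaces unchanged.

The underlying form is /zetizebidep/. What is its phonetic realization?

/z/ (word-initial) is unaffected → [z].
/e/ (between /z/ and /t/): no rule targets it → [e].
/t/ (between /e/ and /i/): rule 4 targets it, but not immediately before a consonant → unchanged [t].
/i/ stays [i].
/z/ (between /i/ and /e/) is unaffected → [z].
/e/ stays [e].
Rule 1 applies to /b/ (between /e/ and /i/: between two vowels) → [β].
/i/ (between /b/ and /d/) is unaffected → [i].
/d/ (between /i/ and /e/): between two vowels, so rule 1 applies → [ð].
/e/ (between /d/ and /p/) is unaffected → [e].
/p/ (word-final): no rule targets it → [p].

[zetizeβiðep]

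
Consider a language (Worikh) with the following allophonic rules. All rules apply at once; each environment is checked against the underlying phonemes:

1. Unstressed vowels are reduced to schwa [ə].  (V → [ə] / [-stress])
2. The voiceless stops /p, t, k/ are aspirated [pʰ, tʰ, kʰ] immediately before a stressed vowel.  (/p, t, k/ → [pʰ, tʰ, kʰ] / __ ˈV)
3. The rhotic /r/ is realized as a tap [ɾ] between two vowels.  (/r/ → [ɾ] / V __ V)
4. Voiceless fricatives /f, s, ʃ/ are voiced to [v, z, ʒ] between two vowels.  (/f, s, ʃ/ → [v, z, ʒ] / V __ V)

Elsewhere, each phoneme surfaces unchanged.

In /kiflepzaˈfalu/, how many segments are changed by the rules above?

5

Segments that undergo a rule: /i/ → [ə] (rule 1); /e/ → [ə] (rule 1); /a/ → [ə] (rule 1); /f/ → [v] (rule 4); /u/ → [ə] (rule 1).
All other segments surface unchanged.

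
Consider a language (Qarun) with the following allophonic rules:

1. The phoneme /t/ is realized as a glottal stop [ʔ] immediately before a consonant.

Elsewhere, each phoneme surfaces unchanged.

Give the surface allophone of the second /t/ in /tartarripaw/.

/t/ (between /r/ and /a/) is in the target of rule 1 but the environment (immediately before a consonant) is not met → [t].

[t]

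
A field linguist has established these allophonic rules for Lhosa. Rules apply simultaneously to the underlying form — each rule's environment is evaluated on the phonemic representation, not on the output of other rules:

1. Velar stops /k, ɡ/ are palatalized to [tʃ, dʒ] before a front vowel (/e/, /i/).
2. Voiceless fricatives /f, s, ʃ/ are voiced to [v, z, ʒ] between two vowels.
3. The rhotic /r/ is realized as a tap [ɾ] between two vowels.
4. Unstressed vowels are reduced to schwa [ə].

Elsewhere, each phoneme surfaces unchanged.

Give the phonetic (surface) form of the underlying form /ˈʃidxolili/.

[ˈʃidxələlə]

/ʃ/ — word-initial; rule 2 does not apply here → [ʃ].
/i/ (between /ʃ/ and /d/) fails the environment for rule 4, so it stays [i].
/d/ stays [d].
/x/ (between /d/ and /o/): no rule targets it → [x].
Rule 4 applies to /o/ (between /x/ and /l/: in an unstressed syllable) → [ə].
/l/ (between /o/ and /i/) is unaffected → [l].
Rule 4 applies to /i/ (between /l/ and /l/: in an unstressed syllable) → [ə].
/l/ (between /i/ and /i/): no rule targets it → [l].
/i/ (word-final) occurs in an unstressed syllable → [ə] by rule 4.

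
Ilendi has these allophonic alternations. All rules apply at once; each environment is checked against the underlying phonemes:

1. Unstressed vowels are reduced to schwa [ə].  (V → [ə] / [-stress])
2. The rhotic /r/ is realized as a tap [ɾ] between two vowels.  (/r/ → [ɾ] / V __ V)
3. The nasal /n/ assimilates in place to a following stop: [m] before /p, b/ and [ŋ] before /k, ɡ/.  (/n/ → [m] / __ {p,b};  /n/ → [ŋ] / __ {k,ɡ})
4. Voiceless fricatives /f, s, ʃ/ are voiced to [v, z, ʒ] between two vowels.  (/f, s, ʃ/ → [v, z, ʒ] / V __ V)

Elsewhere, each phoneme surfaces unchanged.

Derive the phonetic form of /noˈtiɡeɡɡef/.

[nəˈtiɡəɡɡəf]

/n/ — word-initial; rule 3 does not apply here → [n].
Rule 1 applies to /o/ (between /n/ and /t/: in an unstressed syllable) → [ə].
/t/ (between /o/ and /i/): no rule targets it → [t].
/i/ (between /t/ and /ɡ/) fails the environment for rule 1, so it stays [i].
/ɡ/ stays [ɡ].
Rule 1 applies to /e/ (between /ɡ/ and /ɡ/: in an unstressed syllable) → [ə].
/ɡ/ — not in any rule's target class → [ɡ].
/ɡ/ (between /ɡ/ and /e/): no rule targets it → [ɡ].
/e/ (between /ɡ/ and /f/): in an unstressed syllable, so rule 1 applies → [ə].
/f/ (word-final) is in the target of rule 4 but the environment (between two vowels) is not met → [f].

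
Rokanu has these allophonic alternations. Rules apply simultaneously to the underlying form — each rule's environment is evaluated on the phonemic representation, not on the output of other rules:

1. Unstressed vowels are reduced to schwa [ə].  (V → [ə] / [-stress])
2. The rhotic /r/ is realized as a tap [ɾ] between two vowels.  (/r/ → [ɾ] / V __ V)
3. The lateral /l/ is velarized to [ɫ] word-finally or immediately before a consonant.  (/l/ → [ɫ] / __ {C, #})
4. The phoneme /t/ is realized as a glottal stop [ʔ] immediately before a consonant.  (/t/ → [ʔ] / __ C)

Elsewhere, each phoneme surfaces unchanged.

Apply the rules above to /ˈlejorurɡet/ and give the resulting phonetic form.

[ˈlejəɾərɡət]

/l/ — word-initial; rule 3 does not apply here → [l].
/e/ (between /l/ and /j/): rule 1 targets it, but not in an unstressed syllable → unchanged [e].
/j/ — not in any rule's target class → [j].
Rule 1 applies to /o/ (between /j/ and /r/: in an unstressed syllable) → [ə].
/r/ meets the environment for rule 2 (between two vowels) → [ɾ].
/u/ (between /r/ and /r/): in an unstressed syllable, so rule 1 applies → [ə].
/r/ (between /u/ and /ɡ/) is in the target of rule 2 but the environment (between two vowels) is not met → [r].
/ɡ/ stays [ɡ].
Rule 1 applies to /e/ (between /ɡ/ and /t/: in an unstressed syllable) → [ə].
/t/ (word-final) fails the environment for rule 4, so it stays [t].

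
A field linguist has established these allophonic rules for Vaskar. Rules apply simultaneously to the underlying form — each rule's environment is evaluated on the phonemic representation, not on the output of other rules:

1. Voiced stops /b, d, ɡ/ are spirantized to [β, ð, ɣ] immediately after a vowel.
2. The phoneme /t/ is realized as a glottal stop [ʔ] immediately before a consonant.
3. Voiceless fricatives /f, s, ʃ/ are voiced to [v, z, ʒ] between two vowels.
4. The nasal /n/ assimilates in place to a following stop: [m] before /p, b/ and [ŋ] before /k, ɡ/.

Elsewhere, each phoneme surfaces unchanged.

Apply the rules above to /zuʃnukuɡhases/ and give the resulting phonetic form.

/z/ stays [z].
/u/ (between /z/ and /ʃ/) is unaffected → [u].
/ʃ/ (between /u/ and /n/) fails the environment for rule 3, so it stays [ʃ].
/n/ (between /ʃ/ and /u/): rule 4 targets it, but not before a labial or velar stop → unchanged [n].
/u/ (between /n/ and /k/): no rule targets it → [u].
/k/ — not in any rule's target class → [k].
/u/ stays [u].
/ɡ/ — between /u/ and /h/, immediately after a vowel — surfaces as [ɣ] (rule 1).
/h/ stays [h].
/a/ stays [a].
/s/ meets the environment for rule 3 (between two vowels) → [z].
/e/ — not in any rule's target class → [e].
/s/ (word-final) fails the environment for rule 3, so it stays [s].

[zuʃnukuɣhazes]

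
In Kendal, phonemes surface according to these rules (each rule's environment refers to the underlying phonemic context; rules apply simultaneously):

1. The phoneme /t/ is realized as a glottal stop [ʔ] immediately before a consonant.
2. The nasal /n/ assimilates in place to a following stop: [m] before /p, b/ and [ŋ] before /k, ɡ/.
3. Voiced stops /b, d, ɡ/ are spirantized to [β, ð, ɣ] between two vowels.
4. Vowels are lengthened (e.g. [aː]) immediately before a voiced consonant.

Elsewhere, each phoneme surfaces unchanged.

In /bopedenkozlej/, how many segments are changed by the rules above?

6

Segments that undergo a rule: /e/ → [eː] (rule 4); /d/ → [ð] (rule 3); /e/ → [eː] (rule 4); /n/ → [ŋ] (rule 2); /o/ → [oː] (rule 4); /e/ → [eː] (rule 4).
All other segments surface unchanged.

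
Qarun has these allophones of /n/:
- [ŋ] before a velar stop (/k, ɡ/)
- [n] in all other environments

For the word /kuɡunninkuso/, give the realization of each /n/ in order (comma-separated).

Occurrence 1 (position 5): no conditioning environment matches → elsewhere allophone [n].
Occurrence 2 (position 6): no conditioning environment matches → elsewhere allophone [n].
Occurrence 3 (position 8): before a velar stop → [ŋ].

[n], [n], [ŋ]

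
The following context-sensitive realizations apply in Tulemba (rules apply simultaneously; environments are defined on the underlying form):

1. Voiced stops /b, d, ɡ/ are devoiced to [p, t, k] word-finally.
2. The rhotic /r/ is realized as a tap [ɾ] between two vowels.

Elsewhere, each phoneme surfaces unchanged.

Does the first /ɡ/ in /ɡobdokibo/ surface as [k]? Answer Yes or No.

No

/ɡ/ — word-initial; rule 1 does not apply here → [ɡ].
The actual realization is [ɡ], not [k].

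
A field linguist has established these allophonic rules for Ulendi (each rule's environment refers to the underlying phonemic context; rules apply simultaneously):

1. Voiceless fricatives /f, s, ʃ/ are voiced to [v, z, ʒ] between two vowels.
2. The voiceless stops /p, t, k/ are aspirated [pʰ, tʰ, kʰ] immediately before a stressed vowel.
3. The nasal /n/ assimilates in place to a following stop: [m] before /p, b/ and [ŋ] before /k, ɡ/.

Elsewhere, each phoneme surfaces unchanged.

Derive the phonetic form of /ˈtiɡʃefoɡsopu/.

/t/ — word-initial, immediately before a stressed vowel — surfaces as [tʰ] (rule 2).
/i/ — not in any rule's target class → [i].
/ɡ/ stays [ɡ].
/ʃ/ (between /ɡ/ and /e/) fails the environment for rule 1, so it stays [ʃ].
/e/ (between /ʃ/ and /f/) is unaffected → [e].
/f/ (between /e/ and /o/): between two vowels, so rule 1 applies → [v].
/o/ (between /f/ and /ɡ/): no rule targets it → [o].
/ɡ/ (between /o/ and /s/): no rule targets it → [ɡ].
/s/ (between /ɡ/ and /o/) is in the target of rule 1 but the environment (between two vowels) is not met → [s].
/o/ stays [o].
/p/ (between /o/ and /u/) is in the target of rule 2 but the environment (immediately before a stressed vowel) is not met → [p].
/u/ stays [u].

[ˈtʰiɡʃevoɡsopu]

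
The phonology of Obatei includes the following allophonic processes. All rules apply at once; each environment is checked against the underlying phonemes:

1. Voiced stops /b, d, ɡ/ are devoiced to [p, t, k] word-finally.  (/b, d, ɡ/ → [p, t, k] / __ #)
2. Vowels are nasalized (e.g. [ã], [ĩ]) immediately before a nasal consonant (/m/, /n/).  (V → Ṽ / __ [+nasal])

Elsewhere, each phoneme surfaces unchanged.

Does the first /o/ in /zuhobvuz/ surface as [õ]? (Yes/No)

/o/ (between /h/ and /b/): rule 2 targets it, but not before a nasal consonant → unchanged [o].
The actual realization is [o], not [õ].

No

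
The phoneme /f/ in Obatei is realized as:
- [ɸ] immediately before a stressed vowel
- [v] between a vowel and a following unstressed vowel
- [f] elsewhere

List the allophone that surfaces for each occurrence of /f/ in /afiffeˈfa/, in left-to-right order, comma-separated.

[v], [f], [f], [ɸ]

Occurrence 1 (position 2): between a vowel and a following unstressed vowel → [v].
Occurrence 2 (position 4): no conditioning environment matches → elsewhere allophone [f].
Occurrence 3 (position 5): no conditioning environment matches → elsewhere allophone [f].
Occurrence 4 (position 7): immediately before a stressed vowel → [ɸ].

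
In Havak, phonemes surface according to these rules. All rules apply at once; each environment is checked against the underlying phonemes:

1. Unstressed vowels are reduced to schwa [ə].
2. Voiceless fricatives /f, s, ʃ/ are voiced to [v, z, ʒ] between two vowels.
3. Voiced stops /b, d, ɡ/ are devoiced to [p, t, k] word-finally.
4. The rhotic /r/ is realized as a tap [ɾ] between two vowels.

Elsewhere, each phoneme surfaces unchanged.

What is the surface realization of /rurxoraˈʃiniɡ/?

[rərxəɾəˈʒinək]

/r/ — word-initial; rule 4 does not apply here → [r].
/u/ meets the environment for rule 1 (in an unstressed syllable) → [ə].
/r/ (between /u/ and /x/) is in the target of rule 4 but the environment (between two vowels) is not met → [r].
/x/ stays [x].
/o/ — between /x/ and /r/, in an unstressed syllable — surfaces as [ə] (rule 1).
/r/ meets the environment for rule 4 (between two vowels) → [ɾ].
/a/ — between /r/ and /ʃ/, in an unstressed syllable — surfaces as [ə] (rule 1).
/ʃ/ (between /a/ and /i/) occurs between two vowels → [ʒ] by rule 2.
/i/ — between /ʃ/ and /n/; rule 1 does not apply here → [i].
/n/ (between /i/ and /i/) is unaffected → [n].
/i/ (between /n/ and /ɡ/) occurs in an unstressed syllable → [ə] by rule 1.
/ɡ/ meets the environment for rule 3 (word-finally) → [k].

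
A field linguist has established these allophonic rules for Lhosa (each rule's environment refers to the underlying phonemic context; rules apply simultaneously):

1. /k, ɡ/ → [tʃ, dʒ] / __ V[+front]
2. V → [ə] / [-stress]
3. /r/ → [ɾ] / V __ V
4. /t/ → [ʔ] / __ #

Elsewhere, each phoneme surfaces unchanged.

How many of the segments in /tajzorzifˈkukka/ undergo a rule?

4

Segments that undergo a rule: /a/ → [ə] (rule 2); /o/ → [ə] (rule 2); /i/ → [ə] (rule 2); /a/ → [ə] (rule 2).
All other segments surface unchanged.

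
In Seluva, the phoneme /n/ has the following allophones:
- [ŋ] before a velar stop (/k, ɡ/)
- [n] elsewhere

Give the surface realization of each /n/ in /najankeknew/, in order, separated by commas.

Occurrence 1 (position 1): no conditioning environment matches → elsewhere allophone [n].
Occurrence 2 (position 5): before a velar stop → [ŋ].
Occurrence 3 (position 9): no conditioning environment matches → elsewhere allophone [n].

[n], [ŋ], [n]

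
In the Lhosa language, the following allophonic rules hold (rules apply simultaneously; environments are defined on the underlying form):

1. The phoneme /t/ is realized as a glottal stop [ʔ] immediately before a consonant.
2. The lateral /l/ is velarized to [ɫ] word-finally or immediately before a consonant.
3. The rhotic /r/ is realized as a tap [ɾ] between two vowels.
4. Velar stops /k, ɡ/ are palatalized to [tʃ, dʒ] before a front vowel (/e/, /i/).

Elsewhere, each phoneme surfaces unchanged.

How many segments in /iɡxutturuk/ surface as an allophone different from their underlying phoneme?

Segments that undergo a rule: /t/ → [ʔ] (rule 1); /r/ → [ɾ] (rule 3).
All other segments surface unchanged.

2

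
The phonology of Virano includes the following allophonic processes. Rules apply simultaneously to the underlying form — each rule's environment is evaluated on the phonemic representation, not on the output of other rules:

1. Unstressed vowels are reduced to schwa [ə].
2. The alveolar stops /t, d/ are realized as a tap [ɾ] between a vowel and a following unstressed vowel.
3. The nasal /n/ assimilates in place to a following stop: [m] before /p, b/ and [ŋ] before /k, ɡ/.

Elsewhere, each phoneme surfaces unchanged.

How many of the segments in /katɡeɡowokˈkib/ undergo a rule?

4

Segments that undergo a rule: /a/ → [ə] (rule 1); /e/ → [ə] (rule 1); /o/ → [ə] (rule 1); /o/ → [ə] (rule 1).
All other segments surface unchanged.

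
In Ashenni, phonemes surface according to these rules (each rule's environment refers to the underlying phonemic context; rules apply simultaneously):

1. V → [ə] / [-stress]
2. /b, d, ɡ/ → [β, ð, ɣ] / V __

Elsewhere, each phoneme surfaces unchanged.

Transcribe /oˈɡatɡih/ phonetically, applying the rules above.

[əˈɣatɡəh]

/o/ meets the environment for rule 1 (in an unstressed syllable) → [ə].
Rule 2 applies to /ɡ/ (between /o/ and /a/: immediately after a vowel) → [ɣ].
/a/ — between /ɡ/ and /t/; rule 1 does not apply here → [a].
/ɡ/ (between /t/ and /i/) fails the environment for rule 2, so it stays [ɡ].
/i/ — between /ɡ/ and /h/, in an unstressed syllable — surfaces as [ə] (rule 1).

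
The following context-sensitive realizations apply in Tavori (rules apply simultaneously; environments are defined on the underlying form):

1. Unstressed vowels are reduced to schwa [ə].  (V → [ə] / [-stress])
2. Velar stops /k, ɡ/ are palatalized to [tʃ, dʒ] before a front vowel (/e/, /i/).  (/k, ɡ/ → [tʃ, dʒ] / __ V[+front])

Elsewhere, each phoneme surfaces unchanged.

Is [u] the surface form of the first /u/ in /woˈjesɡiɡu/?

/u/ (word-final) occurs in an unstressed syllable → [ə] by rule 1.
The actual realization is [ə], not [u].

No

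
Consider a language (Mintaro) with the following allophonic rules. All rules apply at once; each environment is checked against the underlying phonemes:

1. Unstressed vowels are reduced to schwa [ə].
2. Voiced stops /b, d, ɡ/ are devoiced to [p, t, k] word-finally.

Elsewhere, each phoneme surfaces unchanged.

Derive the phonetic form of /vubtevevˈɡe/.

[vəbtəvəvˈɡe]

Rule 1 applies to /u/ (between /v/ and /b/: in an unstressed syllable) → [ə].
/b/ (between /u/ and /t/) fails the environment for rule 2, so it stays [b].
/e/ — between /t/ and /v/, in an unstressed syllable — surfaces as [ə] (rule 1).
/e/ (between /v/ and /v/): in an unstressed syllable, so rule 1 applies → [ə].
/ɡ/ (between /v/ and /e/): rule 2 targets it, but not word-finally → unchanged [ɡ].
/e/ (word-final): rule 1 targets it, but not in an unstressed syllable → unchanged [e].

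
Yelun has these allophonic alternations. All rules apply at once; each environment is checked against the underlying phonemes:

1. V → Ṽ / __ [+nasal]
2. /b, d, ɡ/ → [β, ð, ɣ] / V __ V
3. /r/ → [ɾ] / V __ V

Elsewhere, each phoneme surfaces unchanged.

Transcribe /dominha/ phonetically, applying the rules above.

/d/ — word-initial; rule 2 does not apply here → [d].
Rule 1 applies to /o/ (between /d/ and /m/: before a nasal consonant) → [õ].
/m/ (between /o/ and /i/) is unaffected → [m].
/i/ (between /m/ and /n/) occurs before a nasal consonant → [ĩ] by rule 1.
/n/ stays [n].
/h/ (between /n/ and /a/) is unaffected → [h].
/a/ (word-final) fails the environment for rule 1, so it stays [a].

[dõmĩnha]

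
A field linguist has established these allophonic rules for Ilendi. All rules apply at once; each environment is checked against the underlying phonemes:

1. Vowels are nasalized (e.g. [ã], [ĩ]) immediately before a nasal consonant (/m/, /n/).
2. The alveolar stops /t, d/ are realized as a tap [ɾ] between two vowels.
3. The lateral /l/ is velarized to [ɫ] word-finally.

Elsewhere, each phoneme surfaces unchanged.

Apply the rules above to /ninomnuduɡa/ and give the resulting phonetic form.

/n/ (word-initial): no rule targets it → [n].
/i/ (between /n/ and /n/): before a nasal consonant, so rule 1 applies → [ĩ].
/n/ — not in any rule's target class → [n].
Rule 1 applies to /o/ (between /n/ and /m/: before a nasal consonant) → [õ].
/m/ (between /o/ and /n/) is unaffected → [m].
/n/ (between /m/ and /u/): no rule targets it → [n].
/u/ (between /n/ and /d/) is in the target of rule 1 but the environment (before a nasal consonant) is not met → [u].
/d/ — between /u/ and /u/, between two vowels — surfaces as [ɾ] (rule 2).
/u/ (between /d/ and /ɡ/) is in the target of rule 1 but the environment (before a nasal consonant) is not met → [u].
/ɡ/ (between /u/ and /a/): no rule targets it → [ɡ].
/a/ (word-final): rule 1 targets it, but not before a nasal consonant → unchanged [a].

[nĩnõmnuɾuɡa]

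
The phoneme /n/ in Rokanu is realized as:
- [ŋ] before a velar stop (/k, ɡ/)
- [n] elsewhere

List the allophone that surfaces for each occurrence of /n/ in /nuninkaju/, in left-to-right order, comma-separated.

Occurrence 1 (position 1): no conditioning environment matches → elsewhere allophone [n].
Occurrence 2 (position 3): no conditioning environment matches → elsewhere allophone [n].
Occurrence 3 (position 5): before a velar stop → [ŋ].

[n], [n], [ŋ]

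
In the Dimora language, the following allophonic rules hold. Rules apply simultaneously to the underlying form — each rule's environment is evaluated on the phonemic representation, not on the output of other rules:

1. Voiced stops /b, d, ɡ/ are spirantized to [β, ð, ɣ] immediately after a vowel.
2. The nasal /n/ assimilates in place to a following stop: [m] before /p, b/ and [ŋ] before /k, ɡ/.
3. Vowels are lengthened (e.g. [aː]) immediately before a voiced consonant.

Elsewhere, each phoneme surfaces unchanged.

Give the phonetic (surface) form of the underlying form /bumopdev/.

/b/ (word-initial): rule 1 targets it, but not immediately after a vowel → unchanged [b].
/u/ meets the environment for rule 3 (before a voiced consonant) → [uː].
/o/ (between /m/ and /p/) is in the target of rule 3 but the environment (before a voiced consonant) is not met → [o].
/d/ (between /p/ and /e/) is in the target of rule 1 but the environment (immediately after a vowel) is not met → [d].
/e/ (between /d/ and /v/) occurs before a voiced consonant → [eː] by rule 3.

[buːmopdeːv]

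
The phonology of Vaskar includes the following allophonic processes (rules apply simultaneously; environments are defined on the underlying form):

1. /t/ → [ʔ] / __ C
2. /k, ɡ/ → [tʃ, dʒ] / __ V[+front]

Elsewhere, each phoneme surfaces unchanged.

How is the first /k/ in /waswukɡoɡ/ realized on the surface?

[k]

/k/ — between /u/ and /ɡ/; rule 2 does not apply here → [k].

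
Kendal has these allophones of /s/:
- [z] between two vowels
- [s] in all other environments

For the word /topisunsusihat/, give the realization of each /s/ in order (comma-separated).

[z], [s], [z]

Occurrence 1 (position 5): between two vowels → [z].
Occurrence 2 (position 8): no conditioning environment matches → elsewhere allophone [s].
Occurrence 3 (position 10): between two vowels → [z].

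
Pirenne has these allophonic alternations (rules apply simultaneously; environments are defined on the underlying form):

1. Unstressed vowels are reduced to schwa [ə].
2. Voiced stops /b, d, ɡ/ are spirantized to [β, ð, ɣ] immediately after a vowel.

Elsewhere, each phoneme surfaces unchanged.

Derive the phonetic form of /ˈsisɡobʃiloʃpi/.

/s/ (word-initial) is unaffected → [s].
/i/ (between /s/ and /s/) fails the environment for rule 1, so it stays [i].
/s/ — not in any rule's target class → [s].
/ɡ/ (between /s/ and /o/): rule 2 targets it, but not immediately after a vowel → unchanged [ɡ].
/o/ (between /ɡ/ and /b/): in an unstressed syllable, so rule 1 applies → [ə].
/b/ meets the environment for rule 2 (immediately after a vowel) → [β].
/ʃ/ (between /b/ and /i/) is unaffected → [ʃ].
/i/ — between /ʃ/ and /l/, in an unstressed syllable — surfaces as [ə] (rule 1).
/l/ (between /i/ and /o/) is unaffected → [l].
Rule 1 applies to /o/ (between /l/ and /ʃ/: in an unstressed syllable) → [ə].
/ʃ/ stays [ʃ].
/p/ (between /ʃ/ and /i/): no rule targets it → [p].
/i/ meets the environment for rule 1 (in an unstressed syllable) → [ə].

[ˈsisɡəβʃələʃpə]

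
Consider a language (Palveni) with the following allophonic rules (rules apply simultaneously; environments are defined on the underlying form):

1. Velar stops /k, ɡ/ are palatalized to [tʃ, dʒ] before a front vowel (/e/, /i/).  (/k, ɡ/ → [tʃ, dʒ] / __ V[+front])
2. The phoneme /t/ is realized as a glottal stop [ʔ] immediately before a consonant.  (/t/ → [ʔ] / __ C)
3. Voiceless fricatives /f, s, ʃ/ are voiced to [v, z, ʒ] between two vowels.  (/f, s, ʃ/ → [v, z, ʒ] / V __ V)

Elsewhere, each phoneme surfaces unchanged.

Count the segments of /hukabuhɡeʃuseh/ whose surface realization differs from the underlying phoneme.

3

Segments that undergo a rule: /ɡ/ → [dʒ] (rule 1); /ʃ/ → [ʒ] (rule 3); /s/ → [z] (rule 3).
All other segments surface unchanged.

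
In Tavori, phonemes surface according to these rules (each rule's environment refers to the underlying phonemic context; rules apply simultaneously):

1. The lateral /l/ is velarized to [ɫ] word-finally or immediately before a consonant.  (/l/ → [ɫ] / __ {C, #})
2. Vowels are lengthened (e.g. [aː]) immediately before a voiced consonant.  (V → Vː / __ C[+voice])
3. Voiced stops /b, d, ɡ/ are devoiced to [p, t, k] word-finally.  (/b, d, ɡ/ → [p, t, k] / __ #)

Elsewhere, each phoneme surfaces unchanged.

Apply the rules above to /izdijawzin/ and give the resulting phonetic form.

[iːzdiːjaːwziːn]

/i/ meets the environment for rule 2 (before a voiced consonant) → [iː].
/z/ stays [z].
/d/ (between /z/ and /i/): rule 3 targets it, but not word-finally → unchanged [d].
/i/ (between /d/ and /j/) occurs before a voiced consonant → [iː] by rule 2.
/j/ (between /i/ and /a/): no rule targets it → [j].
/a/ — between /j/ and /w/, before a voiced consonant — surfaces as [aː] (rule 2).
/w/ — not in any rule's target class → [w].
/z/ (between /w/ and /i/): no rule targets it → [z].
Rule 2 applies to /i/ (between /z/ and /n/: before a voiced consonant) → [iː].
/n/ — not in any rule's target class → [n].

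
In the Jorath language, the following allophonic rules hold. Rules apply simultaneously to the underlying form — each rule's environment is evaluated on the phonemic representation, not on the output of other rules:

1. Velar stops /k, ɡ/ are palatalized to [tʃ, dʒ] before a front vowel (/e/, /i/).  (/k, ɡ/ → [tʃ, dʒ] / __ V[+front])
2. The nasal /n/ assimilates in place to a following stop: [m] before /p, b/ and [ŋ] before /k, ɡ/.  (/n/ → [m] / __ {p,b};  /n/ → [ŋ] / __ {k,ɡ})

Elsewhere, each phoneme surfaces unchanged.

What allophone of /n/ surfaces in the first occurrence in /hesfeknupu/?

[n]

/n/ — between /k/ and /u/; rule 2 does not apply here → [n].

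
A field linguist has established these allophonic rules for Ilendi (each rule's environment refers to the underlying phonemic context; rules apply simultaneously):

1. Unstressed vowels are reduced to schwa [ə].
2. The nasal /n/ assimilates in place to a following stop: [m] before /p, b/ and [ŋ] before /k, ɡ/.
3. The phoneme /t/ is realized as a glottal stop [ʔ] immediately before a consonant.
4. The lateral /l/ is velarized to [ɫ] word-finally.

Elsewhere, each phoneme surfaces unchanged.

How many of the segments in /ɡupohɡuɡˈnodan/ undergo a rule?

4

Segments that undergo a rule: /u/ → [ə] (rule 1); /o/ → [ə] (rule 1); /u/ → [ə] (rule 1); /a/ → [ə] (rule 1).
All other segments surface unchanged.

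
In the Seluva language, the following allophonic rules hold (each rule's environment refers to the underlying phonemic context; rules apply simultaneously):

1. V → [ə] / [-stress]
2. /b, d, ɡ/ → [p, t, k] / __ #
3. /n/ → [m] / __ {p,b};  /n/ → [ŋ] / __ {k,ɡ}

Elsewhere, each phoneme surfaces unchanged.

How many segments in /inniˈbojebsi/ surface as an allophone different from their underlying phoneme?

Segments that undergo a rule: /i/ → [ə] (rule 1); /i/ → [ə] (rule 1); /e/ → [ə] (rule 1); /i/ → [ə] (rule 1).
All other segments surface unchanged.

4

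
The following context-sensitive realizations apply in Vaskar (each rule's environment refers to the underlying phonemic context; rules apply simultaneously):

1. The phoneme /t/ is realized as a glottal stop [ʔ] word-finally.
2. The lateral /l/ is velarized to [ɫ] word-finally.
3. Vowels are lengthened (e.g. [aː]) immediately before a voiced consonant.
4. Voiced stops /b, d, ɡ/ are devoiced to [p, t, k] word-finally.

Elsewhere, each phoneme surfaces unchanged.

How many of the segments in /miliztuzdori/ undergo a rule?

Segments that undergo a rule: /i/ → [iː] (rule 3); /i/ → [iː] (rule 3); /u/ → [uː] (rule 3); /o/ → [oː] (rule 3).
All other segments surface unchanged.

4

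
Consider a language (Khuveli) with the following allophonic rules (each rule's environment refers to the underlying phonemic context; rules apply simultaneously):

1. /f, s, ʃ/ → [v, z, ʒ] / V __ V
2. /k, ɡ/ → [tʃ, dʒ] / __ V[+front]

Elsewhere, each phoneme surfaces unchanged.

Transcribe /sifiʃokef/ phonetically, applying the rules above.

/s/ (word-initial) fails the environment for rule 1, so it stays [s].
/i/ stays [i].
Rule 1 applies to /f/ (between /i/ and /i/: between two vowels) → [v].
/i/ (between /f/ and /ʃ/) is unaffected → [i].
/ʃ/ (between /i/ and /o/) occurs between two vowels → [ʒ] by rule 1.
/o/ (between /ʃ/ and /k/): no rule targets it → [o].
/k/ (between /o/ and /e/): before a front vowel, so rule 2 applies → [tʃ].
/e/ stays [e].
/f/ (word-final): rule 1 targets it, but not between two vowels → unchanged [f].

[siviʒotʃef]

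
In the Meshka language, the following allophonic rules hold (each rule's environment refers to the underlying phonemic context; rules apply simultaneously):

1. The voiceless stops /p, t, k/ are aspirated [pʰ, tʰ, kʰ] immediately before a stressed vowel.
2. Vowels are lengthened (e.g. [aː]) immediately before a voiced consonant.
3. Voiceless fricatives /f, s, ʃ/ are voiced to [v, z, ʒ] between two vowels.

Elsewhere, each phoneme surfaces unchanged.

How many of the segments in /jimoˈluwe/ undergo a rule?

Segments that undergo a rule: /i/ → [iː] (rule 2); /o/ → [oː] (rule 2); /u/ → [uː] (rule 2).
All other segments surface unchanged.

3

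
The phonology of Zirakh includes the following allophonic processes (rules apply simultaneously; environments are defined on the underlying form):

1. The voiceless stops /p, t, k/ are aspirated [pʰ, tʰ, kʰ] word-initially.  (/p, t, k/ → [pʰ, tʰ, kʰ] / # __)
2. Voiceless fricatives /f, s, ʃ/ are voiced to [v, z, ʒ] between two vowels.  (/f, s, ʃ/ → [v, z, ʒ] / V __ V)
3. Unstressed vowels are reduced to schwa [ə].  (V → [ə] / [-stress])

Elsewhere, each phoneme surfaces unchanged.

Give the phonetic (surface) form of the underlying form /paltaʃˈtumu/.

[pʰəltəʃˈtumə]

/p/ (word-initial): word-initially, so rule 1 applies → [pʰ].
/a/ (between /p/ and /l/) occurs in an unstressed syllable → [ə] by rule 3.
/l/ — not in any rule's target class → [l].
/t/ (between /l/ and /a/) fails the environment for rule 1, so it stays [t].
Rule 3 applies to /a/ (between /t/ and /ʃ/: in an unstressed syllable) → [ə].
/ʃ/ (between /a/ and /t/): rule 2 targets it, but not between two vowels → unchanged [ʃ].
/t/ (between /ʃ/ and /u/) fails the environment for rule 1, so it stays [t].
/u/ (between /t/ and /m/): rule 3 targets it, but not in an unstressed syllable → unchanged [u].
/m/ — not in any rule's target class → [m].
/u/ meets the environment for rule 3 (in an unstressed syllable) → [ə].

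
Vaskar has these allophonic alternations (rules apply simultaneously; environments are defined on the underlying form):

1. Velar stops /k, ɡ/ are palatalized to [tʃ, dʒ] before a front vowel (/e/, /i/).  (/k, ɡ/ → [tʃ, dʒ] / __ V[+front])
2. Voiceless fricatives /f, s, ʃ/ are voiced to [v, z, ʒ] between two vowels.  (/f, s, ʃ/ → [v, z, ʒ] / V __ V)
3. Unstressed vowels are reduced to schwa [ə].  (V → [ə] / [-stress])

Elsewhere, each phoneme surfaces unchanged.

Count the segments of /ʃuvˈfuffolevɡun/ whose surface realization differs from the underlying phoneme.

Segments that undergo a rule: /u/ → [ə] (rule 3); /o/ → [ə] (rule 3); /e/ → [ə] (rule 3); /u/ → [ə] (rule 3).
All other segments surface unchanged.

4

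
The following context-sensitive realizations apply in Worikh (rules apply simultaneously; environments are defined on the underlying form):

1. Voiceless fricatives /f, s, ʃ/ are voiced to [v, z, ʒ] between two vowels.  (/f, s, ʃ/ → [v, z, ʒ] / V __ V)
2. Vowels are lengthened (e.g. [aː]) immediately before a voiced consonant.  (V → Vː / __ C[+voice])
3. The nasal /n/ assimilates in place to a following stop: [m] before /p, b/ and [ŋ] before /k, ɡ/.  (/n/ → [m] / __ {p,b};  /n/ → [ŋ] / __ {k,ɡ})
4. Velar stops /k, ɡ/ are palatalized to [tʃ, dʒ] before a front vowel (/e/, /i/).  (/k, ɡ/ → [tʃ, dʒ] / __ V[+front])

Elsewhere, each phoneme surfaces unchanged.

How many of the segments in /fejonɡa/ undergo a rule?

3

Segments that undergo a rule: /e/ → [eː] (rule 2); /o/ → [oː] (rule 2); /n/ → [ŋ] (rule 3).
All other segments surface unchanged.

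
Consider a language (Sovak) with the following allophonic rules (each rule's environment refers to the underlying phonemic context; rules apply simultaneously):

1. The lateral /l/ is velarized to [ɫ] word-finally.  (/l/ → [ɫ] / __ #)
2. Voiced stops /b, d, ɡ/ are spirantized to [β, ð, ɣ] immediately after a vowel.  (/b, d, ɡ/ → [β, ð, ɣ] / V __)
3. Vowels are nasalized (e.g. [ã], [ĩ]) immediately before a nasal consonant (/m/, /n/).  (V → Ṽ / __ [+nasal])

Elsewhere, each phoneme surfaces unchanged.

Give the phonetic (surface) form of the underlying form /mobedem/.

[moβeðẽm]

/m/ (word-initial): no rule targets it → [m].
/o/ (between /m/ and /b/) is in the target of rule 3 but the environment (before a nasal consonant) is not met → [o].
/b/ (between /o/ and /e/) occurs immediately after a vowel → [β] by rule 2.
/e/ — between /b/ and /d/; rule 3 does not apply here → [e].
/d/ (between /e/ and /e/): immediately after a vowel, so rule 2 applies → [ð].
/e/ — between /d/ and /m/, before a nasal consonant — surfaces as [ẽ] (rule 3).
/m/ (word-final) is unaffected → [m].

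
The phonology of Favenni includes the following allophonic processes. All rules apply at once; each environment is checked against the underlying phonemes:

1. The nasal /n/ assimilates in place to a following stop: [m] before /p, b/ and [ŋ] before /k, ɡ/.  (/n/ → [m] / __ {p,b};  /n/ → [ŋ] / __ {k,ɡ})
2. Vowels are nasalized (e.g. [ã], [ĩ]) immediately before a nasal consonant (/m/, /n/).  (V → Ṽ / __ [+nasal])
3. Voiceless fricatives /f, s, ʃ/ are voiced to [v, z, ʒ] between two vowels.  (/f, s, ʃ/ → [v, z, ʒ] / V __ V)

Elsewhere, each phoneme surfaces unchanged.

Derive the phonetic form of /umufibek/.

/u/ — word-initial, before a nasal consonant — surfaces as [ũ] (rule 2).
/u/ (between /m/ and /f/) is in the target of rule 2 but the environment (before a nasal consonant) is not met → [u].
/f/ (between /u/ and /i/): between two vowels, so rule 3 applies → [v].
/i/ — between /f/ and /b/; rule 2 does not apply here → [i].
/e/ (between /b/ and /k/): rule 2 targets it, but not before a nasal consonant → unchanged [e].

[ũmuvibek]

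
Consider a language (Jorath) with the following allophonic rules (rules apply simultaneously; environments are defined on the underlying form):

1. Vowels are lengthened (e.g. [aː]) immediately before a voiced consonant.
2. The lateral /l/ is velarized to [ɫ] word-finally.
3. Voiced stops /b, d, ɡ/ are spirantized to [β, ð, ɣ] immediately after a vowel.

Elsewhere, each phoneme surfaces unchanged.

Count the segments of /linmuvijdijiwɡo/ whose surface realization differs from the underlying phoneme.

5

Segments that undergo a rule: /i/ → [iː] (rule 1); /u/ → [uː] (rule 1); /i/ → [iː] (rule 1); /i/ → [iː] (rule 1); /i/ → [iː] (rule 1).
All other segments surface unchanged.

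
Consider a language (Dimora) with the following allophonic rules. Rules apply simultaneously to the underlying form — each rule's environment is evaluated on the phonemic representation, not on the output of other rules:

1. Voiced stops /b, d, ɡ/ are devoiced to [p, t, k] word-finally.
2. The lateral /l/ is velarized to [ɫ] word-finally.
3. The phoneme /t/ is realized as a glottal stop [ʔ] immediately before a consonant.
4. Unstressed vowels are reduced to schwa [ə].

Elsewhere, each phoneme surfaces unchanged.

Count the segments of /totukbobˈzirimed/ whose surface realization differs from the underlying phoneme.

6

Segments that undergo a rule: /o/ → [ə] (rule 4); /u/ → [ə] (rule 4); /o/ → [ə] (rule 4); /i/ → [ə] (rule 4); /e/ → [ə] (rule 4); /d/ → [t] (rule 1).
All other segments surface unchanged.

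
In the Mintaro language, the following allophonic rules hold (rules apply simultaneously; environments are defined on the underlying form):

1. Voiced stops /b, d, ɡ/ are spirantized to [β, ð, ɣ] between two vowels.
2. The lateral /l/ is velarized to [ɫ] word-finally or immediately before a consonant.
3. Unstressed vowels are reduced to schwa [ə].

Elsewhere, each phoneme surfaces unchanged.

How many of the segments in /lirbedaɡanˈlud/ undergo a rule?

Segments that undergo a rule: /i/ → [ə] (rule 3); /e/ → [ə] (rule 3); /d/ → [ð] (rule 1); /a/ → [ə] (rule 3); /ɡ/ → [ɣ] (rule 1); /a/ → [ə] (rule 3).
All other segments surface unchanged.

6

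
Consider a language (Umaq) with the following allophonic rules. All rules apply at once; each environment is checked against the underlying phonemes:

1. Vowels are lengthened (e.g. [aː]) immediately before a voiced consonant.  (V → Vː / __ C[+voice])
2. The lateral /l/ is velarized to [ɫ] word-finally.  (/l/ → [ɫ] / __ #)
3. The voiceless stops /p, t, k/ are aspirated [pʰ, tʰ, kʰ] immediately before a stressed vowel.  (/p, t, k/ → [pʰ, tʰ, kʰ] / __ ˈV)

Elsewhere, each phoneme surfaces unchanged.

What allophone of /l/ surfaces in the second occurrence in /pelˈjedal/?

[ɫ]

Rule 2 applies to /l/ (word-final: word-finally) → [ɫ].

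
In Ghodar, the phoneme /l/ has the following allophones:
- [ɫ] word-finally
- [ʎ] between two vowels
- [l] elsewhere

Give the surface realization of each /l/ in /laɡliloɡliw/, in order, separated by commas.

[l], [l], [ʎ], [l]

Occurrence 1 (position 1): no conditioning environment matches → elsewhere allophone [l].
Occurrence 2 (position 4): no conditioning environment matches → elsewhere allophone [l].
Occurrence 3 (position 6): between two vowels → [ʎ].
Occurrence 4 (position 9): no conditioning environment matches → elsewhere allophone [l].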